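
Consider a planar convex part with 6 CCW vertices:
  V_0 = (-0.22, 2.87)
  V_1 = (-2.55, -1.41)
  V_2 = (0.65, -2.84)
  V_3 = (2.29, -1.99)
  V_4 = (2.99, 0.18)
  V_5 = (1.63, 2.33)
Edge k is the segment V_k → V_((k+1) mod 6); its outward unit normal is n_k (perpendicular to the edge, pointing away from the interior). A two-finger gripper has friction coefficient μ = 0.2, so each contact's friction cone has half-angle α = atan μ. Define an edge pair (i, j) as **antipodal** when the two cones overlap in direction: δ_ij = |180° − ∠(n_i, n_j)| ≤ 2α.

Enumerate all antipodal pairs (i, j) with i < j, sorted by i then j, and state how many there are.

α = atan 0.2 = 11.31°;  2α = 22.62°
n_0 = (-0.8783, +0.4781)
n_1 = (-0.4080, -0.9130)
n_2 = (+0.4602, -0.8878)
n_3 = (+0.9517, -0.3070)
n_4 = (+0.8451, +0.5346)
n_5 = (+0.2802, +0.9599)
  (0,1): δ = 85.52°  ·
  (0,2): δ = 34.04°  ·
  (0,3): δ = 10.68°  ✓
  (0,4): δ = 60.88°  ·
  (0,5): δ = 102.29°  ·
  (1,2): δ = 128.52°  ·
  (1,3): δ = 83.80°  ·
  (1,4): δ = 33.61°  ·
  (1,5): δ = 7.81°  ✓
  (2,3): δ = 135.28°  ·
  (2,4): δ = 85.08°  ·
  (2,5): δ = 43.67°  ·
  (3,4): δ = 129.81°  ·
  (3,5): δ = 88.39°  ·
  (4,5): δ = 138.59°  ·
antipodal pairs: 2

count = 2; pairs: (0,3), (1,5)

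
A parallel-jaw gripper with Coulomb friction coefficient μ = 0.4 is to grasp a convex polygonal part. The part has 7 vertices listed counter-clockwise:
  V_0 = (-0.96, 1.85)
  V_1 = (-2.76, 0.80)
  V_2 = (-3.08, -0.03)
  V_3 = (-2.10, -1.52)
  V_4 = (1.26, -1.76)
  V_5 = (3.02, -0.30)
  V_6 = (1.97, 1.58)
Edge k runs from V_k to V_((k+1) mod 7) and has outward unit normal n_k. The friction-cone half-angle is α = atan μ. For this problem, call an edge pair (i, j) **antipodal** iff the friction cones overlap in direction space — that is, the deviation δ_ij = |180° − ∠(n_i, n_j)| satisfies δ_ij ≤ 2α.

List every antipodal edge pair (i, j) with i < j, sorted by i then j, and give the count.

count = 5; pairs: (0,3), (0,4), (1,4), (2,5), (3,6)

α = atan 0.4 = 21.80°;  2α = 43.60°
n_0 = (-0.5039, +0.8638)
n_1 = (-0.9331, +0.3597)
n_2 = (-0.8355, -0.5495)
n_3 = (-0.0712, -0.9975)
n_4 = (+0.6385, -0.7697)
n_5 = (+0.8731, +0.4876)
n_6 = (+0.0918, +0.9958)
  (0,1): δ = 141.34°  ·
  (0,2): δ = 86.92°  ·
  (0,3): δ = 34.34°  ✓
  (0,4): δ = 9.42°  ✓
  (0,5): δ = 88.93°  ·
  (0,6): δ = 144.48°  ·
  (1,2): δ = 125.58°  ·
  (1,3): δ = 73.00°  ·
  (1,4): δ = 29.24°  ✓
  (1,5): δ = 50.27°  ·
  (1,6): δ = 105.82°  ·
  (2,3): δ = 127.42°  ·
  (2,4): δ = 83.66°  ·
  (2,5): δ = 4.15°  ✓
  (2,6): δ = 51.40°  ·
  (3,4): δ = 136.24°  ·
  (3,5): δ = 56.73°  ·
  (3,6): δ = 1.18°  ✓
  (4,5): δ = 100.49°  ·
  (4,6): δ = 44.94°  ·
  (5,6): δ = 124.45°  ·
antipodal pairs: 5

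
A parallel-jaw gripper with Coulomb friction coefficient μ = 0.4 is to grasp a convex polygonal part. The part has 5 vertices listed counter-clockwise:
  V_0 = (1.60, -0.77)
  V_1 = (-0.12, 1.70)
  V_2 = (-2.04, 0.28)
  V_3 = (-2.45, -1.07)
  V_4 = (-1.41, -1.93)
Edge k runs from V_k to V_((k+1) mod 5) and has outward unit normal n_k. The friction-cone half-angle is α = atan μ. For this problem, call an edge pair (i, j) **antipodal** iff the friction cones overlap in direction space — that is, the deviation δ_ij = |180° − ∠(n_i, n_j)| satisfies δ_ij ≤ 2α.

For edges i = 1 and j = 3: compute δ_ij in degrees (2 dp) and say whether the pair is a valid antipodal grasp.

δ = 76.07°, invalid

α = atan 0.4 = 21.80°;  2α = 43.60°
edge 1: e_1 = (-1.92, -1.42);  n_1 = (-0.5946, +0.8040)
edge 3: e_3 = (+1.04, -0.86);  n_3 = (-0.6373, -0.7706)
∠(n_1, n_3) = 103.93°
δ = |180° − 103.93°| = 76.07°
76.07° > 2α = 43.60°  →  invalid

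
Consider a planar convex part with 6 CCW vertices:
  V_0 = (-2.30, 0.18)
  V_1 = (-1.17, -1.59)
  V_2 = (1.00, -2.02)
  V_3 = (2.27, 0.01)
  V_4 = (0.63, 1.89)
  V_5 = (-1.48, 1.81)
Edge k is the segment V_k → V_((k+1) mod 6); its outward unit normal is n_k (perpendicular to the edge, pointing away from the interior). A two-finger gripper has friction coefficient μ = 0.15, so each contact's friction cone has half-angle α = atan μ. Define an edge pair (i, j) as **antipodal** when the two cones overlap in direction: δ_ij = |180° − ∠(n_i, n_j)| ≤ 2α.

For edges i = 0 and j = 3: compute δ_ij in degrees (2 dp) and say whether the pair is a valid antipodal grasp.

α = atan 0.15 = 8.53°;  2α = 17.06°
edge 0: e_0 = (+1.13, -1.77);  n_0 = (-0.8429, -0.5381)
edge 3: e_3 = (-1.64, +1.88);  n_3 = (+0.7536, +0.6574)
∠(n_0, n_3) = 171.46°
δ = |180° − 171.46°| = 8.54°
8.54° ≤ 2α = 17.06°  →  valid

δ = 8.54°, valid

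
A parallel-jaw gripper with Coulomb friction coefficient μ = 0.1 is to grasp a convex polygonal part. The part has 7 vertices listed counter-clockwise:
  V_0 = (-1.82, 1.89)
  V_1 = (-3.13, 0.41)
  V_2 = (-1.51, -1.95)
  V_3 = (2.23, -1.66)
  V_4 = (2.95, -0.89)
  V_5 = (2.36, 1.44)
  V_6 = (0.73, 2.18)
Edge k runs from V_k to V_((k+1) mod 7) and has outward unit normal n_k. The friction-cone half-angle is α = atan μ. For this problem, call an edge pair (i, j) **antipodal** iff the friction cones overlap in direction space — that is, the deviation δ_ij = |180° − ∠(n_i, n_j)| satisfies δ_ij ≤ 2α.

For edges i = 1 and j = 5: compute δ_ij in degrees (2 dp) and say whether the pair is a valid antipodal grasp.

α = atan 0.1 = 5.71°;  2α = 11.42°
edge 1: e_1 = (+1.62, -2.36);  n_1 = (-0.8244, -0.5659)
edge 5: e_5 = (-1.63, +0.74);  n_5 = (+0.4134, +0.9106)
∠(n_1, n_5) = 148.88°
δ = |180° − 148.88°| = 31.12°
31.12° > 2α = 11.42°  →  invalid

δ = 31.12°, invalid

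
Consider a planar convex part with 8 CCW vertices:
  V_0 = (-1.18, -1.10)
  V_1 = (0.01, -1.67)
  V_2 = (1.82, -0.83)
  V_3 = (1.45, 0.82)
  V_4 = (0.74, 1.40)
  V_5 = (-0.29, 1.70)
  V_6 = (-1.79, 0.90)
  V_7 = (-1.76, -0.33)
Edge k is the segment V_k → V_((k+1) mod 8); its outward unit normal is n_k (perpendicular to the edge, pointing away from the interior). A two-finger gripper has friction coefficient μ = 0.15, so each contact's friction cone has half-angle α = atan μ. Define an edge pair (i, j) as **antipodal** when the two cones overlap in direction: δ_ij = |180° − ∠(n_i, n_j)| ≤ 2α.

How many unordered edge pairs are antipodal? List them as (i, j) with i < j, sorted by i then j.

count = 5; pairs: (0,3), (0,4), (1,5), (2,6), (3,7)

α = atan 0.15 = 8.53°;  2α = 17.06°
n_0 = (-0.4320, -0.9019)
n_1 = (+0.4210, -0.9071)
n_2 = (+0.9758, +0.2188)
n_3 = (+0.6326, +0.7744)
n_4 = (+0.2796, +0.9601)
n_5 = (-0.4706, +0.8824)
n_6 = (-0.9997, -0.0244)
n_7 = (-0.7988, -0.6017)
  (0,1): δ = 129.51°  ·
  (0,2): δ = 51.77°  ·
  (0,3): δ = 13.65°  ✓
  (0,4): δ = 9.36°  ✓
  (0,5): δ = 53.67°  ·
  (0,6): δ = 116.99°  ·
  (0,7): δ = 152.58°  ·
  (1,2): δ = 102.26°  ·
  (1,3): δ = 64.14°  ·
  (1,4): δ = 41.13°  ·
  (1,5): δ = 3.18°  ✓
  (1,6): δ = 66.50°  ·
  (1,7): δ = 102.09°  ·
  (2,3): δ = 141.88°  ·
  (2,4): δ = 118.88°  ·
  (2,5): δ = 74.57°  ·
  (2,6): δ = 11.24°  ✓
  (2,7): δ = 24.35°  ·
  (3,4): δ = 156.99°  ·
  (3,5): δ = 112.68°  ·
  (3,6): δ = 49.36°  ·
  (3,7): δ = 13.77°  ✓
  (4,5): δ = 135.69°  ·
  (4,6): δ = 72.36°  ·
  (4,7): δ = 36.77°  ·
  (5,6): δ = 116.68°  ·
  (5,7): δ = 81.08°  ·
  (6,7): δ = 144.41°  ·
antipodal pairs: 5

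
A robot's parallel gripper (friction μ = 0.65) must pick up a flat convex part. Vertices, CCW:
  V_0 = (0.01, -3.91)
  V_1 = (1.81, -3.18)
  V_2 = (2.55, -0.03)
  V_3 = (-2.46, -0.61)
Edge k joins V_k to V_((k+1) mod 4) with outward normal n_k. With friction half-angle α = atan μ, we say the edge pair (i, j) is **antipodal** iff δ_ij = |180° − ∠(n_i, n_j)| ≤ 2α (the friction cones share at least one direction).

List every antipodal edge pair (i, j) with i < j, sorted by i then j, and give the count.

count = 3; pairs: (0,2), (1,3), (2,3)

α = atan 0.65 = 33.02°;  2α = 66.05°
n_0 = (+0.3758, -0.9267)
n_1 = (+0.9735, -0.2287)
n_2 = (-0.1150, +0.9934)
n_3 = (-0.8006, -0.5992)
  (0,1): δ = 125.30°  ·
  (0,2): δ = 15.47°  ✓
  (0,3): δ = 104.74°  ·
  (1,2): δ = 70.18°  ·
  (1,3): δ = 50.03°  ✓
  (2,3): δ = 59.79°  ✓
antipodal pairs: 3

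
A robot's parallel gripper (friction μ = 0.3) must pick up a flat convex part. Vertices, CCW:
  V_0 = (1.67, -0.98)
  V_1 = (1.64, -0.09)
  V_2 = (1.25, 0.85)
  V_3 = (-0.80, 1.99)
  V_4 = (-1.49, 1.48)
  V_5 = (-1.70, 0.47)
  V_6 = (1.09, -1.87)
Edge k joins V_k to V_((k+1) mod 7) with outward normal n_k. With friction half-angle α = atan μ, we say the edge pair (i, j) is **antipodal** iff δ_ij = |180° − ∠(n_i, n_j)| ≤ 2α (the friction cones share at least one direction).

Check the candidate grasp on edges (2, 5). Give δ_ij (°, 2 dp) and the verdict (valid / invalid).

δ = 10.91°, valid

α = atan 0.3 = 16.70°;  2α = 33.40°
edge 2: e_2 = (-2.05, +1.14);  n_2 = (+0.4860, +0.8740)
edge 5: e_5 = (+2.79, -2.34);  n_5 = (-0.6426, -0.7662)
∠(n_2, n_5) = 169.09°
δ = |180° − 169.09°| = 10.91°
10.91° ≤ 2α = 33.40°  →  valid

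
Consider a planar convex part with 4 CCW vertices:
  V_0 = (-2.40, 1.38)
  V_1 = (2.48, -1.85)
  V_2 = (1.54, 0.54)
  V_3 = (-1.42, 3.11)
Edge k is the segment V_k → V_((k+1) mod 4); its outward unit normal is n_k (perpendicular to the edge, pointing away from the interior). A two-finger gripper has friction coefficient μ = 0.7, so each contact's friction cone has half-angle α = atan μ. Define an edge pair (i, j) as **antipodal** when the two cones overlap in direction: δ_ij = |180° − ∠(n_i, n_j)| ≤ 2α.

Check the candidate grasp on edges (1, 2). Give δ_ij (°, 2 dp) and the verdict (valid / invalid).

α = atan 0.7 = 34.99°;  2α = 69.98°
edge 1: e_1 = (-0.94, +2.39);  n_1 = (+0.9306, +0.3660)
edge 2: e_2 = (-2.96, +2.57);  n_2 = (+0.6556, +0.7551)
∠(n_1, n_2) = 27.56°
δ = |180° − 27.56°| = 152.44°
152.44° > 2α = 69.98°  →  invalid

δ = 152.44°, invalid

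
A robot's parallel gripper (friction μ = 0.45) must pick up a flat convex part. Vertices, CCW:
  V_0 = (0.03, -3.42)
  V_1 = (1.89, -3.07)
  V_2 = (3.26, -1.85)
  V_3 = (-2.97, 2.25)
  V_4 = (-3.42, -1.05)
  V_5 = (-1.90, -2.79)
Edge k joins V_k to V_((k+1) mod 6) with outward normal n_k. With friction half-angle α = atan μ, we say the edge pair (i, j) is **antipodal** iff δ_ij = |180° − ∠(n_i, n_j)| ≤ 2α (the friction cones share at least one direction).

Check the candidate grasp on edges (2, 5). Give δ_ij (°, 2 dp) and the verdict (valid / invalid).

δ = 15.27°, valid

α = atan 0.45 = 24.23°;  2α = 48.46°
edge 2: e_2 = (-6.23, +4.10);  n_2 = (+0.5497, +0.8353)
edge 5: e_5 = (+1.93, -0.63);  n_5 = (-0.3103, -0.9506)
∠(n_2, n_5) = 164.73°
δ = |180° − 164.73°| = 15.27°
15.27° ≤ 2α = 48.46°  →  valid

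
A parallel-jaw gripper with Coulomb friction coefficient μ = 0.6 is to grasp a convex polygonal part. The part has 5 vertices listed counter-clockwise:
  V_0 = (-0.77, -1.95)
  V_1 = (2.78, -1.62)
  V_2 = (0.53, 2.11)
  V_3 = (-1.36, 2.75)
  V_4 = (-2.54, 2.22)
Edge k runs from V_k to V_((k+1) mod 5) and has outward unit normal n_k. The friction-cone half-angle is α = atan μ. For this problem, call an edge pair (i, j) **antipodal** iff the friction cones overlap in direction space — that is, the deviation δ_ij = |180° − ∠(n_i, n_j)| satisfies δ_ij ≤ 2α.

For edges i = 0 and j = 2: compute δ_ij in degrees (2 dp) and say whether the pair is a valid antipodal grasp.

δ = 24.02°, valid

α = atan 0.6 = 30.96°;  2α = 61.93°
edge 0: e_0 = (+3.55, +0.33);  n_0 = (+0.0926, -0.9957)
edge 2: e_2 = (-1.89, +0.64);  n_2 = (+0.3207, +0.9472)
∠(n_0, n_2) = 155.98°
δ = |180° − 155.98°| = 24.02°
24.02° ≤ 2α = 61.93°  →  valid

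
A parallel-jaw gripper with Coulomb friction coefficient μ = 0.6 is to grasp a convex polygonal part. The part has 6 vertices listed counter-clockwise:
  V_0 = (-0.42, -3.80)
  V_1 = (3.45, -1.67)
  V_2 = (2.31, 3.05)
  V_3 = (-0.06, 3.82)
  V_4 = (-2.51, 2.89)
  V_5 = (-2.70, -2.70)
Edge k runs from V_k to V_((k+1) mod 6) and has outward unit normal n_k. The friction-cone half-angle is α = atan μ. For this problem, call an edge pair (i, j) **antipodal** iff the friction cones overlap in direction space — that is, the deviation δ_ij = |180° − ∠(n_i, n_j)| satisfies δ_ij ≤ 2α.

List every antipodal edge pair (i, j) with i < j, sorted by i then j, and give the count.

α = atan 0.6 = 30.96°;  2α = 61.93°
n_0 = (+0.4822, -0.8761)
n_1 = (+0.9720, +0.2348)
n_2 = (+0.3090, +0.9511)
n_3 = (-0.3549, +0.9349)
n_4 = (-0.9994, +0.0340)
n_5 = (-0.4345, -0.9007)
  (0,1): δ = 105.25°  ·
  (0,2): δ = 46.83°  ✓
  (0,3): δ = 8.04°  ✓
  (0,4): δ = 59.23°  ✓
  (0,5): δ = 125.42°  ·
  (1,2): δ = 121.58°  ·
  (1,3): δ = 82.79°  ·
  (1,4): δ = 15.53°  ✓
  (1,5): δ = 50.67°  ✓
  (2,3): δ = 141.21°  ·
  (2,4): δ = 73.95°  ·
  (2,5): δ = 7.76°  ✓
  (3,4): δ = 112.73°  ·
  (3,5): δ = 46.54°  ✓
  (4,5): δ = 113.81°  ·
antipodal pairs: 7

count = 7; pairs: (0,2), (0,3), (0,4), (1,4), (1,5), (2,5), (3,5)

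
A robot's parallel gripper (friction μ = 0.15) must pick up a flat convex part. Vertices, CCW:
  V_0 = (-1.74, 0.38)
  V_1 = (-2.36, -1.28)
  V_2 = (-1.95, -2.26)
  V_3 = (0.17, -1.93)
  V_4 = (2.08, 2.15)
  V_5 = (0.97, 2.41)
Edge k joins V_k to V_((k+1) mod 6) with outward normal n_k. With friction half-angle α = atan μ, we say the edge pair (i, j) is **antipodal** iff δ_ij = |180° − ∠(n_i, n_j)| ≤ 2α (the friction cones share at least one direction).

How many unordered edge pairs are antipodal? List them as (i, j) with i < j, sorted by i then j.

count = 1; pairs: (0,3)

α = atan 0.15 = 8.53°;  2α = 17.06°
n_0 = (-0.9368, +0.3499)
n_1 = (-0.9225, -0.3860)
n_2 = (+0.1538, -0.9881)
n_3 = (+0.9057, -0.4240)
n_4 = (+0.2281, +0.9736)
n_5 = (-0.5995, +0.8004)
  (0,1): δ = 136.82°  ·
  (0,2): δ = 60.67°  ·
  (0,3): δ = 4.61°  ✓
  (0,4): δ = 97.30°  ·
  (0,5): δ = 147.32°  ·
  (1,2): δ = 103.86°  ·
  (1,3): δ = 47.79°  ·
  (1,4): δ = 54.11°  ·
  (1,5): δ = 104.13°  ·
  (2,3): δ = 123.93°  ·
  (2,4): δ = 22.03°  ·
  (2,5): δ = 27.99°  ·
  (3,4): δ = 78.10°  ·
  (3,5): δ = 28.08°  ·
  (4,5): δ = 129.98°  ·
antipodal pairs: 1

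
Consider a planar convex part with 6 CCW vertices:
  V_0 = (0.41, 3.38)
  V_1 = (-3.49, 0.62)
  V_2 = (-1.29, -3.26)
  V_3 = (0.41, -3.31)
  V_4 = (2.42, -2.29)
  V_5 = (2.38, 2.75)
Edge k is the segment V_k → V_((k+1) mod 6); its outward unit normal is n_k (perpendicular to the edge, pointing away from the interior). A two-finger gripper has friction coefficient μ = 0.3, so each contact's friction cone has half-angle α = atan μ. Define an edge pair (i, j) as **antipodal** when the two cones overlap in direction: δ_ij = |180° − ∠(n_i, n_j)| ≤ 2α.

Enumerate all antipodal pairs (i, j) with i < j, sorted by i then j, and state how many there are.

count = 3; pairs: (0,3), (1,4), (2,5)

α = atan 0.3 = 16.70°;  2α = 33.40°
n_0 = (-0.5777, +0.8163)
n_1 = (-0.8699, -0.4932)
n_2 = (-0.0294, -0.9996)
n_3 = (+0.4525, -0.8917)
n_4 = (+1.0000, +0.0079)
n_5 = (+0.3046, +0.9525)
  (0,1): δ = 95.73°  ·
  (0,2): δ = 36.97°  ·
  (0,3): δ = 8.38°  ✓
  (0,4): δ = 55.17°  ·
  (0,5): δ = 126.98°  ·
  (1,2): δ = 121.24°  ·
  (1,3): δ = 92.65°  ·
  (1,4): δ = 29.10°  ✓
  (1,5): δ = 42.71°  ·
  (2,3): δ = 151.41°  ·
  (2,4): δ = 87.86°  ·
  (2,5): δ = 16.05°  ✓
  (3,4): δ = 116.45°  ·
  (3,5): δ = 44.64°  ·
  (4,5): δ = 108.19°  ·
antipodal pairs: 3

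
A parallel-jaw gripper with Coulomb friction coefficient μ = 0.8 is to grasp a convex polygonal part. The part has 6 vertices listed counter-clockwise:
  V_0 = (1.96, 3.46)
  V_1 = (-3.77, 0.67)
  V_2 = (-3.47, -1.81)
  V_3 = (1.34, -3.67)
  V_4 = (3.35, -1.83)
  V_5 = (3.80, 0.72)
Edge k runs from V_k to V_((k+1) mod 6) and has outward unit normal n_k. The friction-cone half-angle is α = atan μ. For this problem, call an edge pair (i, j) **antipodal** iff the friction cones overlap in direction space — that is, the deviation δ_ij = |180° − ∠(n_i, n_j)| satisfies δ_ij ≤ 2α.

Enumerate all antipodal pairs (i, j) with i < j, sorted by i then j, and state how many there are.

count = 7; pairs: (0,2), (0,3), (0,4), (1,3), (1,4), (1,5), (2,5)

α = atan 0.8 = 38.66°;  2α = 77.32°
n_0 = (-0.4378, +0.8991)
n_1 = (-0.9928, -0.1201)
n_2 = (-0.3607, -0.9327)
n_3 = (+0.6752, -0.7376)
n_4 = (+0.9848, -0.1738)
n_5 = (+0.8302, +0.5575)
  (0,1): δ = 109.06°  ·
  (0,2): δ = 47.10°  ✓
  (0,3): δ = 16.51°  ✓
  (0,4): δ = 54.03°  ✓
  (0,5): δ = 97.92°  ·
  (1,2): δ = 118.04°  ·
  (1,3): δ = 54.43°  ✓
  (1,4): δ = 16.91°  ✓
  (1,5): δ = 26.99°  ✓
  (2,3): δ = 116.39°  ·
  (2,4): δ = 78.87°  ·
  (2,5): δ = 34.98°  ✓
  (3,4): δ = 142.48°  ·
  (3,5): δ = 98.59°  ·
  (4,5): δ = 136.11°  ·
antipodal pairs: 7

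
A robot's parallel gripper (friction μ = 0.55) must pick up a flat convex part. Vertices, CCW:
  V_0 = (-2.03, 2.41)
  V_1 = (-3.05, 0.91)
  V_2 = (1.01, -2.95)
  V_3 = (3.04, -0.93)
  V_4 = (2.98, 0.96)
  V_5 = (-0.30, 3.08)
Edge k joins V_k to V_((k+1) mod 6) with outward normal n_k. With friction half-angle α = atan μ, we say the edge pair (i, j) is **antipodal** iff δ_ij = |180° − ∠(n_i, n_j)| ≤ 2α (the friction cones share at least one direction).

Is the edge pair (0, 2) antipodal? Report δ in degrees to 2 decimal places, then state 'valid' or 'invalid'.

α = atan 0.55 = 28.81°;  2α = 57.62°
edge 0: e_0 = (-1.02, -1.50);  n_0 = (-0.8269, +0.5623)
edge 2: e_2 = (+2.03, +2.02);  n_2 = (+0.7054, -0.7089)
∠(n_0, n_2) = 169.07°
δ = |180° − 169.07°| = 10.93°
10.93° ≤ 2α = 57.62°  →  valid

δ = 10.93°, valid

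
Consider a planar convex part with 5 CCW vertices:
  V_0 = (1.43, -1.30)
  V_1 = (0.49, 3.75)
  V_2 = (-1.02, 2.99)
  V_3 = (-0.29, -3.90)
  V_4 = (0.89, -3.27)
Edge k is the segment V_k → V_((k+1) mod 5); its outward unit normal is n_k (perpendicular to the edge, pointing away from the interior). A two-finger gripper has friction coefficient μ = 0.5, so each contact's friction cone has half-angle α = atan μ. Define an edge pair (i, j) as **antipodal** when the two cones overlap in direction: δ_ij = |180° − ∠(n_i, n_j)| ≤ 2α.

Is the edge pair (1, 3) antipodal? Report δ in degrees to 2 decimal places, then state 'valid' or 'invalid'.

δ = 1.38°, valid

α = atan 0.5 = 26.57°;  2α = 53.13°
edge 1: e_1 = (-1.51, -0.76);  n_1 = (-0.4496, +0.8932)
edge 3: e_3 = (+1.18, +0.63);  n_3 = (+0.4710, -0.8821)
∠(n_1, n_3) = 178.62°
δ = |180° − 178.62°| = 1.38°
1.38° ≤ 2α = 53.13°  →  valid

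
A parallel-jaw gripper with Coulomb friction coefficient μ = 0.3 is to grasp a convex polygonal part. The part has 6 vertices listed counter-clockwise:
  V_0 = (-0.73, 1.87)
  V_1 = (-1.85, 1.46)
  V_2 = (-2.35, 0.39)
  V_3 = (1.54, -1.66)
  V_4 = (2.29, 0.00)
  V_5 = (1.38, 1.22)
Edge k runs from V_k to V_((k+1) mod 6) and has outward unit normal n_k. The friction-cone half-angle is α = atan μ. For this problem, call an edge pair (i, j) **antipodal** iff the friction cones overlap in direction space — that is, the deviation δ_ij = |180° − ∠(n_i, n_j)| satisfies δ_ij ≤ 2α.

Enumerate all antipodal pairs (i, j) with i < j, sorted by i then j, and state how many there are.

α = atan 0.3 = 16.70°;  2α = 33.40°
n_0 = (-0.3438, +0.9391)
n_1 = (-0.9060, +0.4233)
n_2 = (-0.4662, -0.8847)
n_3 = (+0.9113, -0.4117)
n_4 = (+0.8016, +0.5979)
n_5 = (+0.2944, +0.9557)
  (0,1): δ = 135.15°  ·
  (0,2): δ = 47.90°  ·
  (0,3): δ = 45.58°  ·
  (0,4): δ = 106.61°  ·
  (0,5): δ = 142.77°  ·
  (1,2): δ = 92.74°  ·
  (1,3): δ = 0.73°  ✓
  (1,4): δ = 61.77°  ·
  (1,5): δ = 97.92°  ·
  (2,3): δ = 86.52°  ·
  (2,4): δ = 25.49°  ✓
  (2,5): δ = 10.67°  ✓
  (3,4): δ = 118.97°  ·
  (3,5): δ = 82.81°  ·
  (4,5): δ = 143.84°  ·
antipodal pairs: 3

count = 3; pairs: (1,3), (2,4), (2,5)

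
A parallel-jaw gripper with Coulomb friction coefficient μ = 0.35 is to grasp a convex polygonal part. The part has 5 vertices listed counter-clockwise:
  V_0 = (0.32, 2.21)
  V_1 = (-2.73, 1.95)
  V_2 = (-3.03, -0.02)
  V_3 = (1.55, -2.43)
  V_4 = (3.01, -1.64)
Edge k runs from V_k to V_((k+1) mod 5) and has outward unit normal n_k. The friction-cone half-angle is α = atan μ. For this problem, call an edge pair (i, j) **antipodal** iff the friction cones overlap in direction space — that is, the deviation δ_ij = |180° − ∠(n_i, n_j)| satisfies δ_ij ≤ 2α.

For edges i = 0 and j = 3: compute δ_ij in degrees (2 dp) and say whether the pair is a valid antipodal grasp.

α = atan 0.35 = 19.29°;  2α = 38.58°
edge 0: e_0 = (-3.05, -0.26);  n_0 = (-0.0849, +0.9964)
edge 3: e_3 = (+1.46, +0.79);  n_3 = (+0.4759, -0.8795)
∠(n_0, n_3) = 156.45°
δ = |180° − 156.45°| = 23.55°
23.55° ≤ 2α = 38.58°  →  valid

δ = 23.55°, valid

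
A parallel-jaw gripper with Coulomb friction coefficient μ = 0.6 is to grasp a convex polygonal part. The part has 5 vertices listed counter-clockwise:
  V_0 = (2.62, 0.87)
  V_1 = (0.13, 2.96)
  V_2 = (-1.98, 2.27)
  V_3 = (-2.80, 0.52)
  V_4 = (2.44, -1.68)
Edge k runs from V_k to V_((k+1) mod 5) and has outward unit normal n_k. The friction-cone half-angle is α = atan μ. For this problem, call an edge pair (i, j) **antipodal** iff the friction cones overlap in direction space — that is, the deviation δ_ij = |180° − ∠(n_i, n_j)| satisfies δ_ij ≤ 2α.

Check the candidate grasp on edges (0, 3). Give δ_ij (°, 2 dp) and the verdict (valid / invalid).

α = atan 0.6 = 30.96°;  2α = 61.93°
edge 0: e_0 = (-2.49, +2.09);  n_0 = (+0.6429, +0.7659)
edge 3: e_3 = (+5.24, -2.20);  n_3 = (-0.3871, -0.9220)
∠(n_0, n_3) = 162.77°
δ = |180° − 162.77°| = 17.23°
17.23° ≤ 2α = 61.93°  →  valid

δ = 17.23°, valid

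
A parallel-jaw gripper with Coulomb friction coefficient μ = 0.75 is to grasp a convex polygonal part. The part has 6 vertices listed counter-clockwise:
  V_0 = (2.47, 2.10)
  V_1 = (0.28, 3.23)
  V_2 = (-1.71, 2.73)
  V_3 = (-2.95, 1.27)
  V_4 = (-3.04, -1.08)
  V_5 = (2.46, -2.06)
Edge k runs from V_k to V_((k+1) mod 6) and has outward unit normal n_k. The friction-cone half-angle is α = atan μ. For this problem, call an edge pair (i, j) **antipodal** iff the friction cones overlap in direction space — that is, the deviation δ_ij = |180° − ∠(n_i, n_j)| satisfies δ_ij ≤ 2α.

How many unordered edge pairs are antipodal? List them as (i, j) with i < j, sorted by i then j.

count = 6; pairs: (0,3), (0,4), (1,4), (2,4), (2,5), (3,5)

α = atan 0.75 = 36.87°;  2α = 73.74°
n_0 = (+0.4585, +0.8887)
n_1 = (-0.2437, +0.9699)
n_2 = (-0.7622, +0.6473)
n_3 = (-0.9993, +0.0383)
n_4 = (-0.1754, -0.9845)
n_5 = (+1.0000, -0.0024)
  (0,1): δ = 138.60°  ·
  (0,2): δ = 103.05°  ·
  (0,3): δ = 64.90°  ✓
  (0,4): δ = 17.19°  ✓
  (0,5): δ = 117.16°  ·
  (1,2): δ = 144.45°  ·
  (1,3): δ = 106.30°  ·
  (1,4): δ = 24.21°  ✓
  (1,5): δ = 75.76°  ·
  (2,3): δ = 141.85°  ·
  (2,4): δ = 59.76°  ✓
  (2,5): δ = 40.20°  ✓
  (3,4): δ = 97.91°  ·
  (3,5): δ = 2.06°  ✓
  (4,5): δ = 80.03°  ·
antipodal pairs: 6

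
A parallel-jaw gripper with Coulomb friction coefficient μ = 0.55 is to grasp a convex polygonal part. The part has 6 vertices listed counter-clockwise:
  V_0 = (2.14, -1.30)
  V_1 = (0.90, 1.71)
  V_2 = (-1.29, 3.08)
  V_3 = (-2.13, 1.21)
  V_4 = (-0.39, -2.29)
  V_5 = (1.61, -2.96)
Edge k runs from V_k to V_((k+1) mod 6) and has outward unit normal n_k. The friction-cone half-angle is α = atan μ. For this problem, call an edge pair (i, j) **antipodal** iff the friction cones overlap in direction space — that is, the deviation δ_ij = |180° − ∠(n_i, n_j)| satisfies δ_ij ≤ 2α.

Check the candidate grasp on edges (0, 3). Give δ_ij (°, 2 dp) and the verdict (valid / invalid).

α = atan 0.55 = 28.81°;  2α = 57.62°
edge 0: e_0 = (-1.24, +3.01);  n_0 = (+0.9246, +0.3809)
edge 3: e_3 = (+1.74, -3.50);  n_3 = (-0.8954, -0.4452)
∠(n_0, n_3) = 175.96°
δ = |180° − 175.96°| = 4.04°
4.04° ≤ 2α = 57.62°  →  valid

δ = 4.04°, valid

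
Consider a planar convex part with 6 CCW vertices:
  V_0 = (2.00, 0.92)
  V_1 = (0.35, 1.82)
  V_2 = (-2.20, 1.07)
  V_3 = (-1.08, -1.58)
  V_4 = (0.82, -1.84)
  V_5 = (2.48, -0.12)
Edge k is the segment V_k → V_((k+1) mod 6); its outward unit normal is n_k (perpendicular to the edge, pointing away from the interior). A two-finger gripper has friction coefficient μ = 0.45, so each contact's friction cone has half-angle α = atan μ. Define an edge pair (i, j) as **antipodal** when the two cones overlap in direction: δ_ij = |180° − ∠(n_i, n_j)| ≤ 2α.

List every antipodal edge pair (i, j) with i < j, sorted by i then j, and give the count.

α = atan 0.45 = 24.23°;  2α = 48.46°
n_0 = (+0.4789, +0.8779)
n_1 = (-0.2822, +0.9594)
n_2 = (-0.9211, -0.3893)
n_3 = (-0.1356, -0.9908)
n_4 = (+0.7195, -0.6944)
n_5 = (+0.9080, +0.4191)
  (0,1): δ = 135.00°  ·
  (0,2): δ = 38.48°  ✓
  (0,3): δ = 20.82°  ✓
  (0,4): δ = 74.63°  ·
  (0,5): δ = 143.39°  ·
  (1,2): δ = 83.48°  ·
  (1,3): δ = 24.18°  ✓
  (1,4): δ = 29.63°  ✓
  (1,5): δ = 98.39°  ·
  (2,3): δ = 120.70°  ·
  (2,4): δ = 66.89°  ·
  (2,5): δ = 1.86°  ✓
  (3,4): δ = 126.19°  ·
  (3,5): δ = 57.43°  ·
  (4,5): δ = 111.24°  ·
antipodal pairs: 5

count = 5; pairs: (0,2), (0,3), (1,3), (1,4), (2,5)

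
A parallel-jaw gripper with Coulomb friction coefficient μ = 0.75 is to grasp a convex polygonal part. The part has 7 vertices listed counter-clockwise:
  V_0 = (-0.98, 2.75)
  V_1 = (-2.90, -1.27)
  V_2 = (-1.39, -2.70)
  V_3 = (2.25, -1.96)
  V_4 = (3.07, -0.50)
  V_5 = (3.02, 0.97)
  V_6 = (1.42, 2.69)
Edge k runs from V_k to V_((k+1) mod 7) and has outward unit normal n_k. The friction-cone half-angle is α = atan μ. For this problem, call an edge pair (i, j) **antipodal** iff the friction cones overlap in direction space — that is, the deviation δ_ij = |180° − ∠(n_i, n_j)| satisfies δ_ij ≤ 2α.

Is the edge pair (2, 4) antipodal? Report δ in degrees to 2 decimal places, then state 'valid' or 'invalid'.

α = atan 0.75 = 36.87°;  2α = 73.74°
edge 2: e_2 = (+3.64, +0.74);  n_2 = (+0.1992, -0.9800)
edge 4: e_4 = (-0.05, +1.47);  n_4 = (+0.9994, +0.0340)
∠(n_2, n_4) = 80.46°
δ = |180° − 80.46°| = 99.54°
99.54° > 2α = 73.74°  →  invalid

δ = 99.54°, invalid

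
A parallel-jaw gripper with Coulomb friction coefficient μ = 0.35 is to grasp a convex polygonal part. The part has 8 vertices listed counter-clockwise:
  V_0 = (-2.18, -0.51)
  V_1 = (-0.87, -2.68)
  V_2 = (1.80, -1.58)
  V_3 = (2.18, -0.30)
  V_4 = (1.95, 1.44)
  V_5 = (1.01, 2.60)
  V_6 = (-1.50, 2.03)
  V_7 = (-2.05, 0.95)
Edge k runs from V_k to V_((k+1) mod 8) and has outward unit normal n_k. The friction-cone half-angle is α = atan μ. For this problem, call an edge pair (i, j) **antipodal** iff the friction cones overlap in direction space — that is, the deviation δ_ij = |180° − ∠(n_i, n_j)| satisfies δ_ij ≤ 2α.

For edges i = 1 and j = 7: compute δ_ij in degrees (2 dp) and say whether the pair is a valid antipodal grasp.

α = atan 0.35 = 19.29°;  2α = 38.58°
edge 1: e_1 = (+2.67, +1.10);  n_1 = (+0.3809, -0.9246)
edge 7: e_7 = (-0.13, -1.46);  n_7 = (-0.9961, +0.0887)
∠(n_1, n_7) = 117.48°
δ = |180° − 117.48°| = 62.52°
62.52° > 2α = 38.58°  →  invalid

δ = 62.52°, invalid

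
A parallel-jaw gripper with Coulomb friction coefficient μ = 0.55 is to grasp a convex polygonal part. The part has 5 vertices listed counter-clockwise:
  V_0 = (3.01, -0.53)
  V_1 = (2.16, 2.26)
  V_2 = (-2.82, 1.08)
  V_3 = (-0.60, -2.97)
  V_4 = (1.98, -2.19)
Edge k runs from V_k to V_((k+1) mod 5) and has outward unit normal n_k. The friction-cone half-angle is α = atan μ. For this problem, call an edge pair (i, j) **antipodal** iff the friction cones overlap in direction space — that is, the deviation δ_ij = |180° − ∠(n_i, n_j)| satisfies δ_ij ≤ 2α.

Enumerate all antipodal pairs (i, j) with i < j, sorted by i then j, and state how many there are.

α = atan 0.55 = 28.81°;  2α = 57.62°
n_0 = (+0.9566, +0.2914)
n_1 = (-0.2306, +0.9731)
n_2 = (-0.8769, -0.4807)
n_3 = (+0.2894, -0.9572)
n_4 = (+0.8497, -0.5272)
  (0,1): δ = 93.61°  ·
  (0,2): δ = 11.79°  ✓
  (0,3): δ = 89.88°  ·
  (0,4): δ = 131.24°  ·
  (1,2): δ = 74.60°  ·
  (1,3): δ = 3.49°  ✓
  (1,4): δ = 44.85°  ✓
  (2,3): δ = 101.91°  ·
  (2,4): δ = 60.55°  ·
  (3,4): δ = 138.64°  ·
antipodal pairs: 3

count = 3; pairs: (0,2), (1,3), (1,4)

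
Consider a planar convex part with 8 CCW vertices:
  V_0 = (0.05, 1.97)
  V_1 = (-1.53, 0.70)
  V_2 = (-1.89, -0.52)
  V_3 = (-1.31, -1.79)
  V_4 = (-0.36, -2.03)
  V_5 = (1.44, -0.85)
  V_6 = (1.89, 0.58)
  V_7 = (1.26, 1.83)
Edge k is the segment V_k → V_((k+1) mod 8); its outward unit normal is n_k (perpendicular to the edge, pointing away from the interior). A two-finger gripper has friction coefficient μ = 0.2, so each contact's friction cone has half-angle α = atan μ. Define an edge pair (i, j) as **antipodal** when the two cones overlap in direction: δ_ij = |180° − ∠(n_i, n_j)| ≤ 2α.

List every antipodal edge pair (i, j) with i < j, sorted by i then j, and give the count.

α = atan 0.2 = 11.31°;  2α = 22.62°
n_0 = (-0.6265, +0.7794)
n_1 = (-0.9591, +0.2830)
n_2 = (-0.9096, -0.4154)
n_3 = (-0.2449, -0.9695)
n_4 = (+0.5483, -0.8363)
n_5 = (+0.9539, -0.3002)
n_6 = (+0.8930, +0.4501)
n_7 = (+0.1149, +0.9934)
  (0,1): δ = 145.23°  ·
  (0,2): δ = 104.25°  ·
  (0,3): δ = 52.97°  ·
  (0,4): δ = 5.55°  ✓
  (0,5): δ = 33.74°  ·
  (0,6): δ = 77.96°  ·
  (0,7): δ = 134.61°  ·
  (1,2): δ = 139.01°  ·
  (1,3): δ = 87.74°  ·
  (1,4): δ = 40.31°  ·
  (1,5): δ = 1.03°  ✓
  (1,6): δ = 43.19°  ·
  (1,7): δ = 99.84°  ·
  (2,3): δ = 128.72°  ·
  (2,4): δ = 81.30°  ·
  (2,5): δ = 42.01°  ·
  (2,6): δ = 2.20°  ✓
  (2,7): δ = 58.85°  ·
  (3,4): δ = 132.57°  ·
  (3,5): δ = 93.29°  ·
  (3,6): δ = 49.07°  ·
  (3,7): δ = 7.58°  ✓
  (4,5): δ = 140.72°  ·
  (4,6): δ = 96.50°  ·
  (4,7): δ = 39.85°  ·
  (5,6): δ = 135.78°  ·
  (5,7): δ = 79.13°  ·
  (6,7): δ = 123.35°  ·
antipodal pairs: 4

count = 4; pairs: (0,4), (1,5), (2,6), (3,7)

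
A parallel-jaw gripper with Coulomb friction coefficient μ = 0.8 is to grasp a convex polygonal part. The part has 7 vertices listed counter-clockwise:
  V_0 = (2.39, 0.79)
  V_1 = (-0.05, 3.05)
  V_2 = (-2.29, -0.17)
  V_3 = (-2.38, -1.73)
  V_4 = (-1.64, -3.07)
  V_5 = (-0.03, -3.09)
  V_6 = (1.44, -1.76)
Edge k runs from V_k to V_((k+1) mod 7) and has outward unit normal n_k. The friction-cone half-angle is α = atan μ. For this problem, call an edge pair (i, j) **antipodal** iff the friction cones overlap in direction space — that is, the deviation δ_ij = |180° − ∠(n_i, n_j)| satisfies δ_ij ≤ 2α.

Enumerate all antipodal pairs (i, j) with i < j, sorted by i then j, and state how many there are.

count = 10; pairs: (0,2), (0,3), (0,4), (1,4), (1,5), (1,6), (2,5), (2,6), (3,5), (3,6)

α = atan 0.8 = 38.66°;  2α = 77.32°
n_0 = (+0.6795, +0.7336)
n_1 = (-0.8209, +0.5711)
n_2 = (-0.9983, +0.0576)
n_3 = (-0.8754, -0.4834)
n_4 = (-0.0124, -0.9999)
n_5 = (+0.6709, -0.7415)
n_6 = (+0.9371, -0.3491)
  (0,1): δ = 82.02°  ·
  (0,2): δ = 50.50°  ✓
  (0,3): δ = 18.28°  ✓
  (0,4): δ = 42.10°  ✓
  (0,5): δ = 84.94°  ·
  (0,6): δ = 112.37°  ·
  (1,2): δ = 148.48°  ·
  (1,3): δ = 116.27°  ·
  (1,4): δ = 55.89°  ✓
  (1,5): δ = 13.04°  ✓
  (1,6): δ = 14.39°  ✓
  (2,3): δ = 147.79°  ·
  (2,4): δ = 87.41°  ·
  (2,5): δ = 44.56°  ✓
  (2,6): δ = 17.13°  ✓
  (3,4): δ = 119.62°  ·
  (3,5): δ = 76.77°  ✓
  (3,6): δ = 49.34°  ✓
  (4,5): δ = 137.15°  ·
  (4,6): δ = 109.72°  ·
  (5,6): δ = 152.57°  ·
antipodal pairs: 10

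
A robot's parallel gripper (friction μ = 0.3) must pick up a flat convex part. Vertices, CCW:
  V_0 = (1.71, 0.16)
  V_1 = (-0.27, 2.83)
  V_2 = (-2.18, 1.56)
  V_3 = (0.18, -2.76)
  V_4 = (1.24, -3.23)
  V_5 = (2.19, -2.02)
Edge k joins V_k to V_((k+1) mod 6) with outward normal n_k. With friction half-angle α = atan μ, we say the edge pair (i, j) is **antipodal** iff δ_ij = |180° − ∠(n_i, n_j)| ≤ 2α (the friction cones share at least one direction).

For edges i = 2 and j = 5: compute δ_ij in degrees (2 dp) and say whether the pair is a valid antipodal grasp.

α = atan 0.3 = 16.70°;  2α = 33.40°
edge 2: e_2 = (+2.36, -4.32);  n_2 = (-0.8776, -0.4794)
edge 5: e_5 = (-0.48, +2.18);  n_5 = (+0.9766, +0.2150)
∠(n_2, n_5) = 163.77°
δ = |180° − 163.77°| = 16.23°
16.23° ≤ 2α = 33.40°  →  valid

δ = 16.23°, valid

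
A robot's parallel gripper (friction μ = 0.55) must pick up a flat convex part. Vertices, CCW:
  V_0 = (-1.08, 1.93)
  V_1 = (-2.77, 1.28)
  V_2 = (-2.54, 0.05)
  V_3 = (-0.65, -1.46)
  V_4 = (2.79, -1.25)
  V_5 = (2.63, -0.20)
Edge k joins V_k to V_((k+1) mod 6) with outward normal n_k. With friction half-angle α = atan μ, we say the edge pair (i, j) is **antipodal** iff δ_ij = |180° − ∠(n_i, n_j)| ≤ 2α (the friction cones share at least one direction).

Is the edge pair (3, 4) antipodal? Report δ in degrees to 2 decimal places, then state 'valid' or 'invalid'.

δ = 84.83°, invalid

α = atan 0.55 = 28.81°;  2α = 57.62°
edge 3: e_3 = (+3.44, +0.21);  n_3 = (+0.0609, -0.9981)
edge 4: e_4 = (-0.16, +1.05);  n_4 = (+0.9886, +0.1506)
∠(n_3, n_4) = 95.17°
δ = |180° − 95.17°| = 84.83°
84.83° > 2α = 57.62°  →  invalid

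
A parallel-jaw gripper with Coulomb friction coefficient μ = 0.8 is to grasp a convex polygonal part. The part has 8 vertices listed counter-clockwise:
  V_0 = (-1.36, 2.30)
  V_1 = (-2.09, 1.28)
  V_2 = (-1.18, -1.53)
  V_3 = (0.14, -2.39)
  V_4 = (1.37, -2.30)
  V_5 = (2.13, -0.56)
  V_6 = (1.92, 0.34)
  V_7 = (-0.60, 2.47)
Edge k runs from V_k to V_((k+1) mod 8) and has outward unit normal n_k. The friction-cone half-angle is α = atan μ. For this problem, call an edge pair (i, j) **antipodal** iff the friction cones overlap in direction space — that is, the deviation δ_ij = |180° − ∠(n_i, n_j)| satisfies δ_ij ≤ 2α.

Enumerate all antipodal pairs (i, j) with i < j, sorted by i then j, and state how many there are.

α = atan 0.8 = 38.66°;  2α = 77.32°
n_0 = (-0.8132, +0.5820)
n_1 = (-0.9514, -0.3081)
n_2 = (-0.5459, -0.8379)
n_3 = (+0.0730, -0.9973)
n_4 = (+0.9164, -0.4003)
n_5 = (+0.9738, +0.2272)
n_6 = (+0.6455, +0.7637)
n_7 = (-0.2183, +0.9759)
  (0,1): δ = 126.47°  ·
  (0,2): δ = 87.49°  ·
  (0,3): δ = 50.22°  ✓
  (0,4): δ = 12.00°  ✓
  (0,5): δ = 48.72°  ✓
  (0,6): δ = 85.39°  ·
  (0,7): δ = 138.20°  ·
  (1,2): δ = 141.03°  ·
  (1,3): δ = 103.76°  ·
  (1,4): δ = 41.54°  ✓
  (1,5): δ = 4.81°  ✓
  (1,6): δ = 31.85°  ✓
  (1,7): δ = 84.66°  ·
  (2,3): δ = 142.73°  ·
  (2,4): δ = 80.51°  ·
  (2,5): δ = 43.78°  ✓
  (2,6): δ = 7.12°  ✓
  (2,7): δ = 45.69°  ✓
  (3,4): δ = 117.78°  ·
  (3,5): δ = 81.05°  ·
  (3,6): δ = 44.39°  ✓
  (3,7): δ = 8.42°  ✓
  (4,5): δ = 143.27°  ·
  (4,6): δ = 106.61°  ·
  (4,7): δ = 53.80°  ✓
  (5,6): δ = 143.34°  ·
  (5,7): δ = 90.53°  ·
  (6,7): δ = 127.19°  ·
antipodal pairs: 12

count = 12; pairs: (0,3), (0,4), (0,5), (1,4), (1,5), (1,6), (2,5), (2,6), (2,7), (3,6), (3,7), (4,7)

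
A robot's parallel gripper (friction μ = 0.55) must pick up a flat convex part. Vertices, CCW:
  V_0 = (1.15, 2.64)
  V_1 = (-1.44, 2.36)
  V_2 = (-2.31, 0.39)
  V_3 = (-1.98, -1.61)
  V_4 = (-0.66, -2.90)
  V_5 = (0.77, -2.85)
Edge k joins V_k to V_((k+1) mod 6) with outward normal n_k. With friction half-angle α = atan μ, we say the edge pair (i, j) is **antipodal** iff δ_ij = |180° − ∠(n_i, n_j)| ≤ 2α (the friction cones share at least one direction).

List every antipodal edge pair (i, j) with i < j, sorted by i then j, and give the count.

count = 5; pairs: (0,3), (0,4), (1,5), (2,5), (3,5)

α = atan 0.55 = 28.81°;  2α = 57.62°
n_0 = (-0.1075, +0.9942)
n_1 = (-0.9148, +0.4040)
n_2 = (-0.9867, -0.1628)
n_3 = (-0.6989, -0.7152)
n_4 = (+0.0349, -0.9994)
n_5 = (+0.9976, -0.0691)
  (0,1): δ = 120.00°  ·
  (0,2): δ = 86.80°  ·
  (0,3): δ = 50.51°  ✓
  (0,4): δ = 4.17°  ✓
  (0,5): δ = 79.87°  ·
  (1,2): δ = 146.80°  ·
  (1,3): δ = 110.51°  ·
  (1,4): δ = 64.17°  ·
  (1,5): δ = 19.87°  ✓
  (2,3): δ = 143.71°  ·
  (2,4): δ = 97.37°  ·
  (2,5): δ = 13.33°  ✓
  (3,4): δ = 133.66°  ·
  (3,5): δ = 49.62°  ✓
  (4,5): δ = 95.96°  ·
antipodal pairs: 5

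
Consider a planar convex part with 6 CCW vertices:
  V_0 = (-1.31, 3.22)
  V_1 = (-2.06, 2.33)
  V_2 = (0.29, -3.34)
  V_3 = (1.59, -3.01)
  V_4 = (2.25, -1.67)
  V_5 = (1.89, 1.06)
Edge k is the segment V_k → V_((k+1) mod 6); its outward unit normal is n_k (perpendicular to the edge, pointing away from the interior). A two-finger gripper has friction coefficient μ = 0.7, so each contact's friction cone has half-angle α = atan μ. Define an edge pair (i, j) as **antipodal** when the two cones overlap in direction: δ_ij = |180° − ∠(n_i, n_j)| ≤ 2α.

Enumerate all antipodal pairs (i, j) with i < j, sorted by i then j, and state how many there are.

α = atan 0.7 = 34.99°;  2α = 69.98°
n_0 = (-0.7647, +0.6444)
n_1 = (-0.9238, -0.3829)
n_2 = (+0.2460, -0.9693)
n_3 = (+0.8971, -0.4418)
n_4 = (+0.9914, +0.1307)
n_5 = (+0.5595, +0.8288)
  (0,1): δ = 117.37°  ·
  (0,2): δ = 35.64°  ✓
  (0,3): δ = 13.90°  ✓
  (0,4): δ = 47.63°  ✓
  (0,5): δ = 96.10°  ·
  (1,2): δ = 98.27°  ·
  (1,3): δ = 48.73°  ✓
  (1,4): δ = 15.00°  ✓
  (1,5): δ = 33.47°  ✓
  (2,3): δ = 130.47°  ·
  (2,4): δ = 96.73°  ·
  (2,5): δ = 48.26°  ✓
  (3,4): δ = 146.27°  ·
  (3,5): δ = 97.80°  ·
  (4,5): δ = 131.53°  ·
antipodal pairs: 7

count = 7; pairs: (0,2), (0,3), (0,4), (1,3), (1,4), (1,5), (2,5)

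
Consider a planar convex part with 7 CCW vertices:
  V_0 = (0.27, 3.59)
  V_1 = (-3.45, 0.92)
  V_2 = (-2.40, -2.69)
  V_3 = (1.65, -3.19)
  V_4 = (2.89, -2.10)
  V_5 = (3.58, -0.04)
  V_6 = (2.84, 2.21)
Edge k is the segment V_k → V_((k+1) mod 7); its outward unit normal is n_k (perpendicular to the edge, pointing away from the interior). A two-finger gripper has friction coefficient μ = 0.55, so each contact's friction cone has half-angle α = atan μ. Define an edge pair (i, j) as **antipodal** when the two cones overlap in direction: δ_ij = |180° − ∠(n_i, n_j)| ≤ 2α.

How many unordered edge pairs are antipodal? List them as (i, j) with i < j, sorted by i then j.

α = atan 0.55 = 28.81°;  2α = 57.62°
n_0 = (-0.5831, +0.8124)
n_1 = (-0.9602, -0.2793)
n_2 = (-0.1225, -0.9925)
n_3 = (+0.6602, -0.7511)
n_4 = (+0.9482, -0.3176)
n_5 = (+0.9499, +0.3124)
n_6 = (+0.4731, +0.8810)
  (0,1): δ = 109.45°  ·
  (0,2): δ = 42.71°  ✓
  (0,3): δ = 5.65°  ✓
  (0,4): δ = 35.81°  ✓
  (0,5): δ = 72.54°  ·
  (0,6): δ = 116.10°  ·
  (1,2): δ = 113.26°  ·
  (1,3): δ = 64.90°  ·
  (1,4): δ = 34.74°  ✓
  (1,5): δ = 1.99°  ✓
  (1,6): δ = 45.55°  ✓
  (2,3): δ = 131.65°  ·
  (2,4): δ = 101.48°  ·
  (2,5): δ = 64.76°  ·
  (2,6): δ = 21.20°  ✓
  (3,4): δ = 149.83°  ·
  (3,5): δ = 113.11°  ·
  (3,6): δ = 69.55°  ·
  (4,5): δ = 143.28°  ·
  (4,6): δ = 99.72°  ·
  (5,6): δ = 136.44°  ·
antipodal pairs: 7

count = 7; pairs: (0,2), (0,3), (0,4), (1,4), (1,5), (1,6), (2,6)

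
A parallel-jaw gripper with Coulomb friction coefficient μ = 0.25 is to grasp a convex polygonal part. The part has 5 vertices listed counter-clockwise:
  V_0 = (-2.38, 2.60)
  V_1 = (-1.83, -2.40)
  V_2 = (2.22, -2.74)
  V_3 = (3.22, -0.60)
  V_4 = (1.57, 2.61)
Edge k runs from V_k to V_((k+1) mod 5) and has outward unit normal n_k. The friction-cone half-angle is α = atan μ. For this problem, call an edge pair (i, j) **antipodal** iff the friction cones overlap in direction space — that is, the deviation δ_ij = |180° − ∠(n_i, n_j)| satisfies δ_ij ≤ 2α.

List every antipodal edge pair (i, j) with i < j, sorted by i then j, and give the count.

count = 2; pairs: (0,3), (1,4)

α = atan 0.25 = 14.04°;  2α = 28.07°
n_0 = (-0.9940, -0.1093)
n_1 = (-0.0837, -0.9965)
n_2 = (+0.9060, -0.4233)
n_3 = (+0.8894, +0.4572)
n_4 = (-0.0025, +1.0000)
  (0,1): δ = 101.08°  ·
  (0,2): δ = 31.32°  ·
  (0,3): δ = 20.93°  ✓
  (0,4): δ = 83.87°  ·
  (1,2): δ = 110.25°  ·
  (1,3): δ = 58.00°  ·
  (1,4): δ = 4.94°  ✓
  (2,3): δ = 127.75°  ·
  (2,4): δ = 64.81°  ·
  (3,4): δ = 117.06°  ·
antipodal pairs: 2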